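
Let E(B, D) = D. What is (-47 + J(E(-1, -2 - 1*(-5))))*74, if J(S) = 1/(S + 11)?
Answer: -24309/7 ≈ -3472.7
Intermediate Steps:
J(S) = 1/(11 + S)
(-47 + J(E(-1, -2 - 1*(-5))))*74 = (-47 + 1/(11 + (-2 - 1*(-5))))*74 = (-47 + 1/(11 + (-2 + 5)))*74 = (-47 + 1/(11 + 3))*74 = (-47 + 1/14)*74 = -657/14*74 = -24309/7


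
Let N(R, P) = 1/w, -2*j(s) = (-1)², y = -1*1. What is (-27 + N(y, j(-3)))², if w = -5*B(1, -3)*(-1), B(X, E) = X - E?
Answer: 290521/400 ≈ 726.30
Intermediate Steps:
y = -1
w = 20 (w = -5*(1 - 1*(-3))*(-1) = -5*(1 + 3)*(-1) = -5*4*(-1) = -20*(-1) = 20)
j(s) = -½ (j(s) = -½*(-1)² = -½*1 = -½)
N(R, P) = 1/20
(-27 + N(y, j(-3)))² = (-27 + 1/20)² = (-539/20)² = 290521/400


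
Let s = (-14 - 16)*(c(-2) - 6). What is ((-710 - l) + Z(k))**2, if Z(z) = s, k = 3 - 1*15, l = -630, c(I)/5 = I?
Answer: 160000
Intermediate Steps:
c(I) = 5*I
k = -12 (k = 3 - 15 = -12)
s = 480 (s = (-14 - 16)*(5*(-2) - 6) = -30*(-10 - 6) = -30*(-16) = 480)
Z(z) = 480
((-710 - l) + Z(k))**2 = ((-710 - 1*(-630)) + 480)**2 = ((-710 + 630) + 480)**2 = (-80 + 480)**2 = 400**2 = 160000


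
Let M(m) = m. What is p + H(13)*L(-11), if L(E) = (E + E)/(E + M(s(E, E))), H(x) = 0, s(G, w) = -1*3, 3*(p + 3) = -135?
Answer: -48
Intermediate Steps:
p = -48 (p = -3 + (1/3)*(-135) = -3 - 45 = -48)
s(G, w) = -3
L(E) = 2*E/(-3 + E) (L(E) = (E + E)/(E - 3) = (2*E)/(-3 + E) = 2*E/(-3 + E))
p + H(13)*L(-11) = -48 + 0*(2*(-11)/(-3 - 11)) = -48 + 0*(2*(-11)/(-14)) = -48 + 0*(2*(-11)*(-1/14)) = -48 + 0*(11/7) = -48 + 0 = -48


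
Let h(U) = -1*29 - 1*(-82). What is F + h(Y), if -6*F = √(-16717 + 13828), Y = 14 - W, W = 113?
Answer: 53 - I*√321/2 ≈ 53.0 - 8.9582*I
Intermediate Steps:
Y = -99 (Y = 14 - 1*113 = 14 - 113 = -99)
F = -I*√321/2 (F = -√(-16717 + 13828)/6 = -I*√321/2 ≈ -8.9582*I)
h(U) = 53 (h(U) = -29 + 82 = 53)
F + h(Y) = -I*√321/2 + 53 = 53 - I*√321/2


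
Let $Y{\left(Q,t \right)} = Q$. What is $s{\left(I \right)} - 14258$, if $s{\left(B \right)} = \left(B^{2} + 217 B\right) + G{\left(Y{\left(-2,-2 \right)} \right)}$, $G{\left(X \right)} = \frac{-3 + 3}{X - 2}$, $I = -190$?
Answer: $-19388$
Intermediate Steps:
$G{\left(X \right)} = 0$ ($G{\left(X \right)} = \frac{0}{-2 + X} = 0$)
$s{\left(B \right)} = B^{2} + 217 B$ ($s{\left(B \right)} = \left(B^{2} + 217 B\right) + 0 = B^{2} + 217 B$)
$s{\left(I \right)} - 14258 = - 190 \left(217 - 190\right) - 14258 = \left(-190\right) 27 - 14258 = -5130 - 14258 = -19388$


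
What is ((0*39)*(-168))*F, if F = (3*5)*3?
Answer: 0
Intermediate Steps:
F = 45 (F = 15*3 = 45)
((0*39)*(-168))*F = ((0*39)*(-168))*45 = (0*(-168))*45 = 0*45 = 0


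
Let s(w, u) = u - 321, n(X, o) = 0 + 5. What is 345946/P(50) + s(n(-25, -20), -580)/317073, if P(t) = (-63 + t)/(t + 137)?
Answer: -20512055454559/4121949 ≈ -4.9763e+6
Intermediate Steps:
P(t) = (-63 + t)/(137 + t)
n(X, o) = 5
s(w, u) = -321 + u
345946/P(50) + s(n(-25, -20), -580)/317073 = 345946/(((-63 + 50)/(137 + 50))) + (-321 - 580)/317073 = 345946/((-13/187)) - 901*1/317073 = 345946/(((1/187)*(-13))) - 901/317073 = 345946/(-13/187) - 901/317073 = 345946*(-187/13) - 901/317073 = -64691902/13 - 901/317073 = -20512055454559/4121949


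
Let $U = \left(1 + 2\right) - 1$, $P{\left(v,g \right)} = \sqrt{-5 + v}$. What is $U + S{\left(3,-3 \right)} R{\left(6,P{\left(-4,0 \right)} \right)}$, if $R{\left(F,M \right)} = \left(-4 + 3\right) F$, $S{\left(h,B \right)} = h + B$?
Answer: $2$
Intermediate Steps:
$S{\left(h,B \right)} = B + h$
$R{\left(F,M \right)} = - F$
$U = 2$ ($U = 3 - 1 = 2$)
$U + S{\left(3,-3 \right)} R{\left(6,P{\left(-4,0 \right)} \right)} = 2 + \left(-3 + 3\right) \left(\left(-1\right) 6\right) = 2 + 0 \left(-6\right) = 2 + 0 = 2$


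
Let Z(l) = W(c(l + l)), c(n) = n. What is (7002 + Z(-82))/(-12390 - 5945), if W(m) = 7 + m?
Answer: -1369/3667 ≈ -0.37333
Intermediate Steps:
Z(l) = 7 + 2*l (Z(l) = 7 + (l + l) = 7 + 2*l)
(7002 + Z(-82))/(-12390 - 5945) = (7002 + (7 + 2*(-82)))/(-12390 - 5945) = (7002 + (7 - 164))/(-18335) = (7002 - 157)*(-1/18335) = 6845*(-1/18335) = -1369/3667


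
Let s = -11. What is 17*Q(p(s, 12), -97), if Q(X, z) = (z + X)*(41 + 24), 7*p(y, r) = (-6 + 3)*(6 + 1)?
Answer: -110500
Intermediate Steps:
p(y, r) = -3 (p(y, r) = ((-6 + 3)*(6 + 1))/7 = (-3*7)/7 = (⅐)*(-21) = -3)
Q(X, z) = 65*X + 65*z (Q(X, z) = (X + z)*65 = 65*X + 65*z)
17*Q(p(s, 12), -97) = 17*(65*(-3) + 65*(-97)) = 17*(-195 - 6305) = 17*(-6500) = -110500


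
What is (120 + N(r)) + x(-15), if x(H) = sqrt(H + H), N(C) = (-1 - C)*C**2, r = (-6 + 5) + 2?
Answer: 118 + I*sqrt(30) ≈ 118.0 + 5.4772*I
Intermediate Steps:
r = 1 (r = -1 + 2 = 1)
N(C) = C**2*(-1 - C)
x(H) = sqrt(2)*sqrt(H) (x(H) = sqrt(2*H) = sqrt(2)*sqrt(H))
(120 + N(r)) + x(-15) = (120 + 1**2*(-1 - 1*1)) + sqrt(2)*sqrt(-15) = (120 + 1*(-1 - 1)) + sqrt(2)*(I*sqrt(15)) = (120 + 1*(-2)) + I*sqrt(30) = (120 - 2) + I*sqrt(30) = 118 + I*sqrt(30)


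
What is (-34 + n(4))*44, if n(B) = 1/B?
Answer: -1485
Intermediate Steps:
n(B) = 1/B
(-34 + n(4))*44 = (-34 + 1/4)*44 = -135/4*44 = -1485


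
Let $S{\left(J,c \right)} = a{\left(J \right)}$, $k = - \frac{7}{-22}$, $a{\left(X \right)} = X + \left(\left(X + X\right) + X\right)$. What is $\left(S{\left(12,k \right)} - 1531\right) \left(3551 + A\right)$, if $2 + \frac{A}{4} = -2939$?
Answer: $12179879$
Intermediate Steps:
$A = -11764$ ($A = -8 + 4 \left(-2939\right) = -8 - 11756 = -11764$)
$a{\left(X \right)} = 4 X$ ($a{\left(X \right)} = X + \left(2 X + X\right) = X + 3 X = 4 X$)
$k = \frac{7}{22}$ ($k = \left(-7\right) \left(- \frac{1}{22}\right) = \frac{7}{22} \approx 0.31818$)
$S{\left(J,c \right)} = 4 J$
$\left(S{\left(12,k \right)} - 1531\right) \left(3551 + A\right) = \left(4 \cdot 12 - 1531\right) \left(3551 - 11764\right) = \left(48 - 1531\right) \left(-8213\right) = \left(-1483\right) \left(-8213\right) = 12179879$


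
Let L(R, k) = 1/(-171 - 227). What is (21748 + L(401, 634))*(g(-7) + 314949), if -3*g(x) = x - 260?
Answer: 1363437680857/199 ≈ 6.8514e+9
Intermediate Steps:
L(R, k) = -1/398 (L(R, k) = 1/(-398) = -1/398)
g(x) = 260/3 - x/3 (g(x) = -(x - 260)/3 = -(-260 + x)/3 = 260/3 - x/3)
(21748 + L(401, 634))*(g(-7) + 314949) = (21748 - 1/398)*((260/3 - ⅓*(-7)) + 314949) = 8655703*((260/3 + 7/3) + 314949)/398 = 8655703*(89 + 314949)/398 = (8655703/398)*315038 = 1363437680857/199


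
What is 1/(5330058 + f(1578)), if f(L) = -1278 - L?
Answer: 1/5327202 ≈ 1.8772e-7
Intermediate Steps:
1/(5330058 + f(1578)) = 1/(5330058 + (-1278 - 1*1578)) = 1/(5330058 + (-1278 - 1578)) = 1/(5330058 - 2856) = 1/5327202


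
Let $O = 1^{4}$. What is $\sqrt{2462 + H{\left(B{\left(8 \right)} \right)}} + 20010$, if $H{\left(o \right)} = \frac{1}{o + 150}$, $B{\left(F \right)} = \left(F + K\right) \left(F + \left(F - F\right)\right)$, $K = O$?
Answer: $20010 + \frac{\sqrt{121337430}}{222} \approx 20060.0$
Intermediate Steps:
$O = 1$
$K = 1$
$B{\left(F \right)} = F \left(1 + F\right)$ ($B{\left(F \right)} = \left(F + 1\right) \left(F + \left(F - F\right)\right) = \left(1 + F\right) \left(F + 0\right) = \left(1 + F\right) F = F \left(1 + F\right)$)
$H{\left(o \right)} = \frac{1}{150 + o}$
$\sqrt{2462 + H{\left(B{\left(8 \right)} \right)}} + 20010 = \sqrt{2462 + \frac{1}{150 + 8 \left(1 + 8\right)}} + 20010 = \sqrt{2462 + \frac{1}{150 + 8 \cdot 9}} + 20010 = \sqrt{2462 + \frac{1}{150 + 72}} + 20010 = \sqrt{2462 + \frac{1}{222}} + 20010 = \sqrt{\frac{546565}{222}} + 20010 = \frac{\sqrt{121337430}}{222} + 20010 = 20010 + \frac{\sqrt{121337430}}{222}$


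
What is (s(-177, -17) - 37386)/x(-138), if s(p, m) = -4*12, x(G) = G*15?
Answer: 6239/345 ≈ 18.084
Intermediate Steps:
x(G) = 15*G
s(p, m) = -48
(s(-177, -17) - 37386)/x(-138) = (-48 - 37386)/((15*(-138))) = -37434/(-2070) = -37434*(-1/2070) = 6239/345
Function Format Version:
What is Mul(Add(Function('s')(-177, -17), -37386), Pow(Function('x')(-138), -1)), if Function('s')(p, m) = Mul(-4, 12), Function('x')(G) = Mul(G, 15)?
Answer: Rational(6239, 345) ≈ 18.084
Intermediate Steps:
Function('x')(G) = Mul(15, G)
Function('s')(p, m) = -48
Mul(Add(Function('s')(-177, -17), -37386), Pow(Function('x')(-138), -1)) = Mul(Add(-48, -37386), Pow(Mul(15, -138), -1)) = Mul(-37434, Pow(-2070, -1)) = Mul(-37434, Rational(-1, 2070)) = Rational(6239, 345)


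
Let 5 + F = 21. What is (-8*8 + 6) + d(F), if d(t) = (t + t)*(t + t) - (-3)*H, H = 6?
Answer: 984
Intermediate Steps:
F = 16 (F = -5 + 21 = 16)
d(t) = 18 + 4*t² (d(t) = (t + t)*(t + t) - (-3)*6 = (2*t)*(2*t) - 1*(-18) = 4*t² + 18 = 18 + 4*t²)
(-8*8 + 6) + d(F) = (-8*8 + 6) + (18 + 4*16²) = (-64 + 6) + (18 + 4*256) = -58 + (18 + 1024) = -58 + 1042 = 984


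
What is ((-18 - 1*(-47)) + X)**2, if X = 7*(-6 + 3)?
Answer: 64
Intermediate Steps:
X = -21 (X = 7*(-3) = -21)
((-18 - 1*(-47)) + X)**2 = ((-18 - 1*(-47)) - 21)**2 = ((-18 + 47) - 21)**2 = (29 - 21)**2 = 8**2 = 64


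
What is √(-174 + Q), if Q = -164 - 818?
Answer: 34*I ≈ 34.0*I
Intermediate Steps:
Q = -982
√(-174 + Q) = √(-174 - 982) = √(-1156) = 34*I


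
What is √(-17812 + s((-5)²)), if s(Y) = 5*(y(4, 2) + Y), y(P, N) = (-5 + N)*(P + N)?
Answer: I*√17777 ≈ 133.33*I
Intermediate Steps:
y(P, N) = (-5 + N)*(N + P)
s(Y) = -90 + 5*Y (s(Y) = 5*((2² - 5*2 - 5*4 + 2*4) + Y) = 5*((4 - 10 - 20 + 8) + Y) = 5*(-18 + Y) = -90 + 5*Y)
√(-17812 + s((-5)²)) = √(-17812 + (-90 + 5*(-5)²)) = √(-17812 + (-90 + 5*25)) = √(-17812 + (-90 + 125)) = √(-17812 + 35) = √(-17777) = I*√17777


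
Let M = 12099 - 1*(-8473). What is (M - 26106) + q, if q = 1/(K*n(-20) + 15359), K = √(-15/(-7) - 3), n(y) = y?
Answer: -9138264026265/1651294567 + 20*I*√42/1651294567 ≈ -5534.0 + 7.8493e-8*I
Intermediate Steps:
K = I*√42/7 (K = √(-15*(-⅐) - 3) = √(15/7 - 3) = √(-6/7) = I*√42/7 ≈ 0.92582*I)
M = 20572 (M = 12099 + 8473 = 20572)
q = 1/(15359 - 20*I*√42/7) (q = 1/((I*√42/7)*(-20) + 15359) = 1/(-20*I*√42/7 + 15359) = 1/(15359 - 20*I*√42/7) ≈ 6.5108e-5 + 7.85e-8*I)
(M - 26106) + q = (20572 - 26106) + (107513/1651294567 + 20*I*√42/1651294567) = -5534 + (107513/1651294567 + 20*I*√42/1651294567) = -9138264026265/1651294567 + 20*I*√42/1651294567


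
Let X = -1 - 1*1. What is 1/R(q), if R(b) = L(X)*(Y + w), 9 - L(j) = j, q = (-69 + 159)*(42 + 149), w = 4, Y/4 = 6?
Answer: 1/308 ≈ 0.0032468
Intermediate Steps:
Y = 24 (Y = 4*6 = 24)
X = -2 (X = -1 - 1 = -2)
q = 17190 (q = 90*191 = 17190)
L(j) = 9 - j
R(b) = 308 (R(b) = (9 - 1*(-2))*(24 + 4) = (9 + 2)*28 = 11*28 = 308)
1/R(q) = 1/308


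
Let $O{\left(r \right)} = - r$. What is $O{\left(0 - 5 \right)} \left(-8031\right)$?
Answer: $-40155$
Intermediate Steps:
$O{\left(0 - 5 \right)} \left(-8031\right) = - (0 - 5) \left(-8031\right) = \left(-1\right) \left(-5\right) \left(-8031\right) = 5 \left(-8031\right) = -40155$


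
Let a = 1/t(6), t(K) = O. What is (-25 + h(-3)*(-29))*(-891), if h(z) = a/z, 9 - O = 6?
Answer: 19404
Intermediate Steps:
O = 3 (O = 9 - 1*6 = 9 - 6 = 3)
t(K) = 3
a = 1/3 ≈ 0.33333
h(z) = 1/(3*z)
(-25 + h(-3)*(-29))*(-891) = (-25 + ((1/3)/(-3))*(-29))*(-891) = (-25 + ((1/3)*(-1/3))*(-29))*(-891) = (-25 - 1/9*(-29))*(-891) = (-25 + 29/9)*(-891) = -196/9*(-891) = 19404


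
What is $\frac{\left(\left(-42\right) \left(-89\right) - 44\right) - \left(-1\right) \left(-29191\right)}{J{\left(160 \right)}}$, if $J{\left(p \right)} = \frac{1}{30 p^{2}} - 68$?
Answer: $\frac{19581696000}{52223999} \approx 374.96$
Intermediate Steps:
$J{\left(p \right)} = -68 + \frac{1}{30 p^{2}}$ ($J{\left(p \right)} = \frac{1}{30 p^{2}} - 68 = -68 + \frac{1}{30 p^{2}}$)
$\frac{\left(\left(-42\right) \left(-89\right) - 44\right) - \left(-1\right) \left(-29191\right)}{J{\left(160 \right)}} = \frac{\left(\left(-42\right) \left(-89\right) - 44\right) - \left(-1\right) \left(-29191\right)}{-68 + \frac{1}{30 \cdot 25600}} = \frac{\left(3738 - 44\right) - 29191}{-68 + \frac{1}{30} \cdot \frac{1}{25600}} = \frac{3694 - 29191}{-68 + \frac{1}{768000}} = - \frac{25497}{- \frac{52223999}{768000}} = \left(-25497\right) \left(- \frac{768000}{52223999}\right) = \frac{19581696000}{52223999}$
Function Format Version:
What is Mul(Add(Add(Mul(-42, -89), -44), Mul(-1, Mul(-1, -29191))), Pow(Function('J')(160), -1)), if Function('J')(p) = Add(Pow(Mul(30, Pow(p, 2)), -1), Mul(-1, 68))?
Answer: Rational(19581696000, 52223999) ≈ 374.96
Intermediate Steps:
Function('J')(p) = Add(-68, Mul(Rational(1, 30), Pow(p, -2))) (Function('J')(p) = Add(Mul(Rational(1, 30), Pow(p, -2)), -68) = Add(-68, Mul(Rational(1, 30), Pow(p, -2))))
Mul(Add(Add(Mul(-42, -89), -44), Mul(-1, Mul(-1, -29191))), Pow(Function('J')(160), -1)) = Mul(Add(Add(Mul(-42, -89), -44), Mul(-1, Mul(-1, -29191))), Pow(Add(-68, Mul(Rational(1, 30), Pow(160, -2))), -1)) = Mul(Add(Add(3738, -44), Mul(-1, 29191)), Pow(Add(-68, Mul(Rational(1, 30), Rational(1, 25600))), -1)) = Mul(Add(3694, -29191), Pow(Add(-68, Rational(1, 768000)), -1)) = Mul(-25497, Pow(Rational(-52223999, 768000), -1)) = Mul(-25497, Rational(-768000, 52223999)) = Rational(19581696000, 52223999)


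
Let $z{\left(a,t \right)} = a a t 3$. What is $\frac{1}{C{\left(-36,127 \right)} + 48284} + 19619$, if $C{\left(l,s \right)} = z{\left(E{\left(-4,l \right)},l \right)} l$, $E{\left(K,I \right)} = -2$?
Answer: $\frac{1252398485}{63836} \approx 19619.0$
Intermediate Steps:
$z{\left(a,t \right)} = 3 t a^{2}$ ($z{\left(a,t \right)} = t a^{2} \cdot 3 = 3 t a^{2}$)
$C{\left(l,s \right)} = 12 l^{2}$ ($C{\left(l,s \right)} = 3 l \left(-2\right)^{2} l = 3 l 4 l = 12 l l = 12 l^{2}$)
$\frac{1}{C{\left(-36,127 \right)} + 48284} + 19619 = \frac{1}{12 \left(-36\right)^{2} + 48284} + 19619 = \frac{1}{12 \cdot 1296 + 48284} + 19619 = \frac{1}{15552 + 48284} + 19619 = \frac{1}{63836} + 19619 = \frac{1252398485}{63836}$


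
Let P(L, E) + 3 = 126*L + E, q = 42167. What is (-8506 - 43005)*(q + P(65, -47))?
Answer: -2591363877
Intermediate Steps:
P(L, E) = -3 + E + 126*L (P(L, E) = -3 + (126*L + E) = -3 + (E + 126*L) = -3 + E + 126*L)
(-8506 - 43005)*(q + P(65, -47)) = (-8506 - 43005)*(42167 + (-3 - 47 + 126*65)) = -51511*(42167 + (-3 - 47 + 8190)) = -51511*(42167 + 8140) = -51511*50307 = -2591363877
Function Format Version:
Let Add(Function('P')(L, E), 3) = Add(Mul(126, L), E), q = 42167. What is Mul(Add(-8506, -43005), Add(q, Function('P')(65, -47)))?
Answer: -2591363877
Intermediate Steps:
Function('P')(L, E) = Add(-3, E, Mul(126, L)) (Function('P')(L, E) = Add(-3, Add(Mul(126, L), E)) = Add(-3, Add(E, Mul(126, L))) = Add(-3, E, Mul(126, L)))
Mul(Add(-8506, -43005), Add(q, Function('P')(65, -47))) = Mul(Add(-8506, -43005), Add(42167, Add(-3, -47, Mul(126, 65)))) = Mul(-51511, Add(42167, Add(-3, -47, 8190))) = Mul(-51511, Add(42167, 8140)) = Mul(-51511, 50307) = -2591363877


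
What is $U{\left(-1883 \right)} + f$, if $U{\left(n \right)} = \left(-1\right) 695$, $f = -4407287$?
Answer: $-4407982$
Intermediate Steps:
$U{\left(n \right)} = -695$
$U{\left(-1883 \right)} + f = -695 - 4407287 = -4407982$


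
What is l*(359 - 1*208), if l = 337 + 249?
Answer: 88486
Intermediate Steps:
l = 586
l*(359 - 1*208) = 586*(359 - 1*208) = 586*(359 - 208) = 586*151 = 88486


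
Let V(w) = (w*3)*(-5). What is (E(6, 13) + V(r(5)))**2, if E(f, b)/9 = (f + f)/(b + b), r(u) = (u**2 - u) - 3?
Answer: 10634121/169 ≈ 62924.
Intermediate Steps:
r(u) = -3 + u**2 - u
V(w) = -15*w (V(w) = (3*w)*(-5) = -15*w)
E(f, b) = 9*f/b (E(f, b) = 9*((f + f)/(b + b)) = 9*((2*f)/((2*b))) = 9*((2*f)*(1/(2*b))) = 9*(f/b) = 9*f/b)
(E(6, 13) + V(r(5)))**2 = (9*6/13 - 15*(-3 + 5**2 - 1*5))**2 = (9*6*(1/13) - 15*(-3 + 25 - 5))**2 = (54/13 - 15*17)**2 = (54/13 - 255)**2 = (-3261/13)**2 = 10634121/169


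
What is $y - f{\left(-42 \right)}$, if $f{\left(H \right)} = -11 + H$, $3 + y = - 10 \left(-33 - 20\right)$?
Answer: $580$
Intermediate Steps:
$y = 527$ ($y = -3 - 10 \left(-33 - 20\right) = -3 - -530 = -3 + 530 = 527$)
$y - f{\left(-42 \right)} = 527 - \left(-11 - 42\right) = 527 - -53 = 527 + 53 = 580$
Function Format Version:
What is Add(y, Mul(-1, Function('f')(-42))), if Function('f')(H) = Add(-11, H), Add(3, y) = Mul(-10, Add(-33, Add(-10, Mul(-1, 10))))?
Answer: 580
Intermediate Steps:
y = 527 (y = Add(-3, Mul(-10, Add(-33, Add(-10, Mul(-1, 10))))) = Add(-3, Mul(-10, Add(-33, Add(-10, -10)))) = Add(-3, Mul(-10, Add(-33, -20))) = Add(-3, Mul(-10, -53)) = Add(-3, 530) = 527)
Add(y, Mul(-1, Function('f')(-42))) = Add(527, Mul(-1, Add(-11, -42))) = Add(527, Mul(-1, -53)) = Add(527, 53) = 580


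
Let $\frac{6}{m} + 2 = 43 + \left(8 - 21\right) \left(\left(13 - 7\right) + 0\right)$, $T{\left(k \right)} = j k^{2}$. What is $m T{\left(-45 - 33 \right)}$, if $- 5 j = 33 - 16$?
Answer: $\frac{620568}{185} \approx 3354.4$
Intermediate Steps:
$j = - \frac{17}{5}$ ($j = - \frac{33 - 16}{5} = \left(- \frac{1}{5}\right) 17 = - \frac{17}{5} \approx -3.4$)
$T{\left(k \right)} = - \frac{17 k^{2}}{5}$
$m = - \frac{6}{37}$ ($m = \frac{6}{-2 + \left(43 + \left(8 - 21\right) \left(\left(13 - 7\right) + 0\right)\right)} = \frac{6}{-2 + \left(43 - 13 \left(\left(13 - 7\right) + 0\right)\right)} = \frac{6}{-2 + \left(43 - 13 \left(6 + 0\right)\right)} = \frac{6}{-2 + \left(43 - 78\right)} = \frac{6}{-2 - 35} = \frac{6}{-37} = 6 \left(- \frac{1}{37}\right) = - \frac{6}{37} \approx -0.16216$)
$m T{\left(-45 - 33 \right)} = - \frac{6 \left(- \frac{17 \left(-45 - 33\right)^{2}}{5}\right)}{37} = - \frac{6 \left(- \frac{17 \left(-78\right)^{2}}{5}\right)}{37} = - \frac{6 \left(\left(- \frac{17}{5}\right) 6084\right)}{37} = \left(- \frac{6}{37}\right) \left(- \frac{103428}{5}\right) = \frac{620568}{185}$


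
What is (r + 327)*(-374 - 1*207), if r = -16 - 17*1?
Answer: -170814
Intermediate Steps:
r = -33 (r = -16 - 17 = -33)
(r + 327)*(-374 - 1*207) = (-33 + 327)*(-374 - 1*207) = 294*(-374 - 207) = 294*(-581) = -170814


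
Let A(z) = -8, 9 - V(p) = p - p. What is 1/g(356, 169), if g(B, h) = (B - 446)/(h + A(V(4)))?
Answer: -161/90 ≈ -1.7889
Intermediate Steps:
V(p) = 9 (V(p) = 9 - (p - p) = 9 - 1*0 = 9 + 0 = 9)
g(B, h) = (-446 + B)/(-8 + h) (g(B, h) = (B - 446)/(h - 8) = (-446 + B)/(-8 + h))
1/g(356, 169) = 1/((-446 + 356)/(-8 + 169)) = 1/(-90/161) = -161/90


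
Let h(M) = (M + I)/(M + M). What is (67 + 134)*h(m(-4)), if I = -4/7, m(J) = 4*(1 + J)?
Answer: 737/7 ≈ 105.29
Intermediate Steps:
m(J) = 4 + 4*J
I = -4/7 (I = -4*⅐ = -4/7 ≈ -0.57143)
h(M) = (-4/7 + M)/(2*M) (h(M) = (M - 4/7)/(M + M) = (-4/7 + M)/((2*M)) = (-4/7 + M)*(1/(2*M)) = (-4/7 + M)/(2*M))
(67 + 134)*h(m(-4)) = (67 + 134)*((-4 + 7*(4 + 4*(-4)))/(14*(4 + 4*(-4)))) = 201*((-4 + 7*(4 - 16))/(14*(4 - 16))) = 201*((1/14)*(-4 + 7*(-12))/(-12)) = 201*((1/14)*(-1/12)*(-4 - 84)) = 201*((1/14)*(-1/12)*(-88)) = 201*(11/21) = 737/7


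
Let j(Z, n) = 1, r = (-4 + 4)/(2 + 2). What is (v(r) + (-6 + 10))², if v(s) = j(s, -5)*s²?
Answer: 16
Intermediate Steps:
r = 0 (r = 0/4 = 0*(¼) = 0)
v(s) = s² (v(s) = 1*s² = s²)
(v(r) + (-6 + 10))² = (0² + (-6 + 10))² = (0 + 4)² = 4² = 16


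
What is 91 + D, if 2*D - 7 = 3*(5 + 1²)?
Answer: 207/2 ≈ 103.50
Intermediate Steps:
D = 25/2 (D = 7/2 + (3*(5 + 1²))/2 = 7/2 + (3*(5 + 1))/2 = 7/2 + (3*6)/2 = 7/2 + (½)*18 = 7/2 + 9 = 25/2 ≈ 12.500)
91 + D = 91 + 25/2 = 207/2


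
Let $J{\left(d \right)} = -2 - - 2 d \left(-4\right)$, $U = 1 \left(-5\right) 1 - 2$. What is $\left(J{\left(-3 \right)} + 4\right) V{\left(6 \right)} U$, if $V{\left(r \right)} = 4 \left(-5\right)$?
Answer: $3640$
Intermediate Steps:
$U = -7$ ($U = \left(-5\right) 1 - 2 = -5 - 2 = -7$)
$J{\left(d \right)} = -2 - 8 d$
$V{\left(r \right)} = -20$
$\left(J{\left(-3 \right)} + 4\right) V{\left(6 \right)} U = \left(\left(-2 - -24\right) + 4\right) \left(-20\right) \left(-7\right) = \left(\left(-2 + 24\right) + 4\right) \left(-20\right) \left(-7\right) = \left(22 + 4\right) \left(-20\right) \left(-7\right) = 26 \left(-20\right) \left(-7\right) = \left(-520\right) \left(-7\right) = 3640$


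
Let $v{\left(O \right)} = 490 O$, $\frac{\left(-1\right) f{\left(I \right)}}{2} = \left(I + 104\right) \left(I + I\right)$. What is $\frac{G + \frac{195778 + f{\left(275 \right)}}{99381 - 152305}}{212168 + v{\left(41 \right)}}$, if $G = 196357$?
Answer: $\frac{5196109495}{6146011196} \approx 0.84544$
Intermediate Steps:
$f{\left(I \right)} = - 4 I \left(104 + I\right)$ ($f{\left(I \right)} = - 2 \left(I + 104\right) \left(I + I\right) = - 2 \left(104 + I\right) 2 I = - 2 \cdot 2 I \left(104 + I\right) = - 4 I \left(104 + I\right)$)
$\frac{G + \frac{195778 + f{\left(275 \right)}}{99381 - 152305}}{212168 + v{\left(41 \right)}} = \frac{196357 + \frac{195778 - 1100 \left(104 + 275\right)}{99381 - 152305}}{212168 + 490 \cdot 41} = \frac{196357 + \frac{195778 - 1100 \cdot 379}{-52924}}{212168 + 20090} = \frac{196357 + \left(195778 - 416900\right) \left(- \frac{1}{52924}\right)}{232258} = \left(196357 - - \frac{110561}{26462}\right) \frac{1}{232258} = \left(196357 + \frac{110561}{26462}\right) \frac{1}{232258} = \frac{5196109495}{26462} \cdot \frac{1}{232258} = \frac{5196109495}{6146011196}$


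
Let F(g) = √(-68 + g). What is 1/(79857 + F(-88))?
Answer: 26619/2125713535 - 2*I*√39/6377140605 ≈ 1.2522e-5 - 1.9586e-9*I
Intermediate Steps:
1/(79857 + F(-88)) = 1/(79857 + √(-68 - 88)) = 1/(79857 + √(-156)) = 1/(79857 + 2*I*√39)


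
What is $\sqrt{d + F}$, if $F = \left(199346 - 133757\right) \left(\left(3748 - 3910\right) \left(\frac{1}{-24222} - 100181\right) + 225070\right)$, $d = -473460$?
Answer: $\frac{3 \sqrt{1954283872191852927}}{4037} \approx 1.0389 \cdot 10^{6}$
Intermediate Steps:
$F = \frac{4356839872647759}{4037}$ ($F = 65589 \left(- 162 \left(- \frac{1}{24222} - 100181\right) + 225070\right) = 65589 \left(\left(-162\right) \left(- \frac{2426584183}{24222}\right) + 225070\right) = 65589 \left(\frac{65517772941}{4037} + 225070\right) = 65589 \cdot \frac{66426380531}{4037} = \frac{4356839872647759}{4037} \approx 1.0792 \cdot 10^{12}$)
$\sqrt{d + F} = \sqrt{-473460 + \frac{4356839872647759}{4037}} = \sqrt{\frac{4356837961289739}{4037}} = \frac{3 \sqrt{1954283872191852927}}{4037}$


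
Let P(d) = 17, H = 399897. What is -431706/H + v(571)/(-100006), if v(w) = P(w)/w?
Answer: -8217299474335/7611829582374 ≈ -1.0795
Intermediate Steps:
v(w) = 17/w
-431706/H + v(571)/(-100006) = -431706/399897 + (17/571)/(-100006) = -431706*1/399897 + (17*(1/571))*(-1/100006) = -143902/133299 + (17/571)*(-1/100006) = -143902/133299 - 17/57103426 = -8217299474335/7611829582374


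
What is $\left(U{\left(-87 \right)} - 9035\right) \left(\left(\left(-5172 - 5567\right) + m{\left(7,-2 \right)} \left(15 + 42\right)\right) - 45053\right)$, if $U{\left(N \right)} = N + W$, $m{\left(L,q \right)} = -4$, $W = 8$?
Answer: $510566280$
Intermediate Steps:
$U{\left(N \right)} = 8 + N$ ($U{\left(N \right)} = N + 8 = 8 + N$)
$\left(U{\left(-87 \right)} - 9035\right) \left(\left(\left(-5172 - 5567\right) + m{\left(7,-2 \right)} \left(15 + 42\right)\right) - 45053\right) = \left(\left(8 - 87\right) - 9035\right) \left(\left(\left(-5172 - 5567\right) - 4 \left(15 + 42\right)\right) - 45053\right) = \left(-79 - 9035\right) \left(\left(-10739 - 228\right) - 45053\right) = - 9114 \left(\left(-10739 - 228\right) - 45053\right) = - 9114 \left(-10967 - 45053\right) = \left(-9114\right) \left(-56020\right) = 510566280$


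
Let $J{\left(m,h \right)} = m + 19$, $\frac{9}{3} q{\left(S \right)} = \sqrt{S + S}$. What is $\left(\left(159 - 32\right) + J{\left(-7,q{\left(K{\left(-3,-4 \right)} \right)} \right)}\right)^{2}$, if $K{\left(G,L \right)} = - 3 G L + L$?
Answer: $19321$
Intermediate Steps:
$K{\left(G,L \right)} = L - 3 G L$ ($K{\left(G,L \right)} = - 3 G L + L = L - 3 G L$)
$q{\left(S \right)} = \frac{\sqrt{2} \sqrt{S}}{3}$ ($q{\left(S \right)} = \frac{\sqrt{S + S}}{3} = \frac{\sqrt{2 S}}{3} = \frac{\sqrt{2} \sqrt{S}}{3}$)
$J{\left(m,h \right)} = 19 + m$
$\left(\left(159 - 32\right) + J{\left(-7,q{\left(K{\left(-3,-4 \right)} \right)} \right)}\right)^{2} = \left(\left(159 - 32\right) + \left(19 - 7\right)\right)^{2} = \left(127 + 12\right)^{2} = 139^{2} = 19321$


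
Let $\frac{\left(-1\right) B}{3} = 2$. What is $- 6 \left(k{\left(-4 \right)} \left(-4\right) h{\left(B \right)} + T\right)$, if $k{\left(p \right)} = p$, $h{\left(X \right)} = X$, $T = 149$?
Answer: $-318$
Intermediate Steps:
$B = -6$ ($B = \left(-3\right) 2 = -6$)
$- 6 \left(k{\left(-4 \right)} \left(-4\right) h{\left(B \right)} + T\right) = - 6 \left(\left(-4\right) \left(-4\right) \left(-6\right) + 149\right) = - 6 \left(16 \left(-6\right) + 149\right) = - 6 \left(-96 + 149\right) = \left(-6\right) 53 = -318$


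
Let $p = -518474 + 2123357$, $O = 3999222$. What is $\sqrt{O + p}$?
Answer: $\sqrt{5604105} \approx 2367.3$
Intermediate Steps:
$p = 1604883$
$\sqrt{O + p} = \sqrt{3999222 + 1604883} = \sqrt{5604105}$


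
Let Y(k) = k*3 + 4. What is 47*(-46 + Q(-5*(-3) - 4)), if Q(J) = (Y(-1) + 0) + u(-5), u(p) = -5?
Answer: -2350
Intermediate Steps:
Y(k) = 4 + 3*k (Y(k) = 3*k + 4 = 4 + 3*k)
Q(J) = -4 (Q(J) = ((4 + 3*(-1)) + 0) - 5 = ((4 - 3) + 0) - 5 = (1 + 0) - 5 = 1 - 5 = -4)
47*(-46 + Q(-5*(-3) - 4)) = 47*(-46 - 4) = 47*(-50) = -2350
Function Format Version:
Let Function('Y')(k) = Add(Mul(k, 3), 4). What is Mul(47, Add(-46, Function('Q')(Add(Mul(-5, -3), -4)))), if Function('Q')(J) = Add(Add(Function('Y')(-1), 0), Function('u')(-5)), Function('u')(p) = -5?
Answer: -2350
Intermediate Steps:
Function('Y')(k) = Add(4, Mul(3, k)) (Function('Y')(k) = Add(Mul(3, k), 4) = Add(4, Mul(3, k)))
Function('Q')(J) = -4 (Function('Q')(J) = Add(Add(Add(4, Mul(3, -1)), 0), -5) = Add(Add(Add(4, -3), 0), -5) = Add(Add(1, 0), -5) = Add(1, -5) = -4)
Mul(47, Add(-46, Function('Q')(Add(Mul(-5, -3), -4)))) = Mul(47, Add(-46, -4)) = Mul(47, -50) = -2350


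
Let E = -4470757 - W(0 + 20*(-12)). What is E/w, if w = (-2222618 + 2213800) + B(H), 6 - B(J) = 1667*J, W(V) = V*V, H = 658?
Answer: 4528357/1105698 ≈ 4.0955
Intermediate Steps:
W(V) = V²
B(J) = 6 - 1667*J
w = -1105698 (w = (-2222618 + 2213800) + (6 - 1667*658) = -8818 + (6 - 1096886) = -8818 - 1096880 = -1105698)
E = -4528357 (E = -4470757 - (0 + 20*(-12))² = -4470757 - (0 - 240)² = -4470757 - 1*(-240)² = -4470757 - 1*57600 = -4470757 - 57600 = -4528357)
E/w = -4528357/(-1105698) = -4528357*(-1/1105698) = 4528357/1105698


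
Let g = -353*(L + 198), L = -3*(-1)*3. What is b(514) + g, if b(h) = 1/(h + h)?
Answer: -75116987/1028 ≈ -73071.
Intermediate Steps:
L = 9 (L = 3*3 = 9)
b(h) = 1/(2*h)
g = -73071 (g = -353*(9 + 198) = -353*207 = -73071)
b(514) + g = (½)/514 - 73071 = (½)*(1/514) - 73071 = 1/1028 - 73071 = -75116987/1028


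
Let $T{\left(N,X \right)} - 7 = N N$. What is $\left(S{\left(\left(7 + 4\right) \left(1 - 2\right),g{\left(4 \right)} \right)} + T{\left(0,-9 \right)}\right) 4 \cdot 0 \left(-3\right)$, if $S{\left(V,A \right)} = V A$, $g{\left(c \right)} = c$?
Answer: $0$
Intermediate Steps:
$T{\left(N,X \right)} = 7 + N^{2}$ ($T{\left(N,X \right)} = 7 + N N = 7 + N^{2}$)
$S{\left(V,A \right)} = A V$
$\left(S{\left(\left(7 + 4\right) \left(1 - 2\right),g{\left(4 \right)} \right)} + T{\left(0,-9 \right)}\right) 4 \cdot 0 \left(-3\right) = \left(4 \left(7 + 4\right) \left(1 - 2\right) + \left(7 + 0^{2}\right)\right) 4 \cdot 0 \left(-3\right) = \left(4 \cdot 11 \left(-1\right) + \left(7 + 0\right)\right) 0 \left(-3\right) = \left(4 \left(-11\right) + 7\right) 0 = \left(-44 + 7\right) 0 = \left(-37\right) 0 = 0$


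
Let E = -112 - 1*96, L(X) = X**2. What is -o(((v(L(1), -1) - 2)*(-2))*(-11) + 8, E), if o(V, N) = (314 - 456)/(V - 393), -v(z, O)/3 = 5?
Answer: -142/759 ≈ -0.18709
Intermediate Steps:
v(z, O) = -15 (v(z, O) = -3*5 = -15)
E = -208 (E = -112 - 96 = -208)
o(V, N) = -142/(-393 + V)
-o(((v(L(1), -1) - 2)*(-2))*(-11) + 8, E) = -(-142)/(-393 + (((-15 - 2)*(-2))*(-11) + 8)) = -(-142)/(-393 + (-17*(-2)*(-11) + 8)) = -(-142)/(-393 + (34*(-11) + 8)) = -(-142)/(-393 + (-374 + 8)) = -(-142)/(-393 - 366) = -(-142)/(-759) = -(-142)*(-1)/759 = -1*142/759 = -142/759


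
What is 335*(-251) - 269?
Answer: -84354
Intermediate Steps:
335*(-251) - 269 = -84085 - 269 = -84354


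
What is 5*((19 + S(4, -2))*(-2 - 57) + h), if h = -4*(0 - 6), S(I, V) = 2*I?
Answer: -7845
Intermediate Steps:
h = 24 (h = -4*(-6) = 24)
5*((19 + S(4, -2))*(-2 - 57) + h) = 5*((19 + 2*4)*(-2 - 57) + 24) = 5*((19 + 8)*(-59) + 24) = 5*(27*(-59) + 24) = 5*(-1593 + 24) = 5*(-1569) = -7845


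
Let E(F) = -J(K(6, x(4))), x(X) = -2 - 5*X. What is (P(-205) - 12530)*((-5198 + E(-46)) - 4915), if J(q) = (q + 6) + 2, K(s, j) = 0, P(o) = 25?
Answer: 126563105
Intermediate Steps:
J(q) = 8 + q (J(q) = (6 + q) + 2 = 8 + q)
E(F) = -8 (E(F) = -(8 + 0) = -1*8 = -8)
(P(-205) - 12530)*((-5198 + E(-46)) - 4915) = (25 - 12530)*((-5198 - 8) - 4915) = -12505*(-5206 - 4915) = -12505*(-10121) = 126563105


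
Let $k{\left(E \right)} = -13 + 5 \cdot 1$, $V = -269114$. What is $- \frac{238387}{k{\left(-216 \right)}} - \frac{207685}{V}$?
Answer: $\frac{32077470299}{1076456} \approx 29799.0$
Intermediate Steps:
$k{\left(E \right)} = -8$ ($k{\left(E \right)} = -13 + 5 = -8$)
$- \frac{238387}{k{\left(-216 \right)}} - \frac{207685}{V} = - \frac{238387}{-8} - \frac{207685}{-269114} = \left(-238387\right) \left(- \frac{1}{8}\right) - - \frac{207685}{269114} = \frac{238387}{8} + \frac{207685}{269114} = \frac{32077470299}{1076456}$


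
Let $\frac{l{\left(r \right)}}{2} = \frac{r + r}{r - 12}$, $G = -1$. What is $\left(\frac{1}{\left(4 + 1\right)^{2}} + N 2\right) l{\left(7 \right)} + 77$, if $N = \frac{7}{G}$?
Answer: $\frac{19397}{125} \approx 155.18$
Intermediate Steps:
$l{\left(r \right)} = \frac{4 r}{-12 + r}$ ($l{\left(r \right)} = 2 \frac{r + r}{r - 12} = 2 \frac{2 r}{-12 + r} = \frac{4 r}{-12 + r}$)
$N = -7$ ($N = \frac{7}{-1} = 7 \left(-1\right) = -7$)
$\left(\frac{1}{\left(4 + 1\right)^{2}} + N 2\right) l{\left(7 \right)} + 77 = \left(\frac{1}{\left(4 + 1\right)^{2}} - 14\right) 4 \cdot 7 \frac{1}{-12 + 7} + 77 = \left(\frac{1}{5^{2}} - 14\right) 4 \cdot 7 \frac{1}{-5} + 77 = \left(\frac{1}{25} - 14\right) 4 \cdot 7 \left(- \frac{1}{5}\right) + 77 = \left(\frac{1}{25} - 14\right) \left(- \frac{28}{5}\right) + 77 = \left(- \frac{349}{25}\right) \left(- \frac{28}{5}\right) + 77 = \frac{9772}{125} + 77 = \frac{19397}{125}$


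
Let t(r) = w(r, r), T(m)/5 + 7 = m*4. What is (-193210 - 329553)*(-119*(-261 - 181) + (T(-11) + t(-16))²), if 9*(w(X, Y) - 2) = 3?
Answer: -547827394798/9 ≈ -6.0870e+10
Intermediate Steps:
w(X, Y) = 7/3 (w(X, Y) = 2 + (⅑)*3 = 2 + ⅓ = 7/3)
T(m) = -35 + 20*m (T(m) = -35 + 5*(m*4) = -35 + 5*(4*m) = -35 + 20*m)
t(r) = 7/3
(-193210 - 329553)*(-119*(-261 - 181) + (T(-11) + t(-16))²) = (-193210 - 329553)*(-119*(-261 - 181) + ((-35 + 20*(-11)) + 7/3)²) = -522763*(-119*(-442) + ((-35 - 220) + 7/3)²) = -522763*(52598 + (-255 + 7/3)²) = -522763*(52598 + (-758/3)²) = -522763*(52598 + 574564/9) = -522763*1047946/9 = -547827394798/9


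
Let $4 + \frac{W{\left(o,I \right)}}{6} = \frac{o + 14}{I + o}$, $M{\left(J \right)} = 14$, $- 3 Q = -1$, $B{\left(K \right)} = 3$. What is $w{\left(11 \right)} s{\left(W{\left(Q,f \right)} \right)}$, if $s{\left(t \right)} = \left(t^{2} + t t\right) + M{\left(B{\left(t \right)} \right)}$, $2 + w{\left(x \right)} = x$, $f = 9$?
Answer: $\frac{397989}{98} \approx 4061.1$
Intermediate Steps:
$w{\left(x \right)} = -2 + x$
$Q = \frac{1}{3}$ ($Q = \left(- \frac{1}{3}\right) \left(-1\right) = \frac{1}{3} \approx 0.33333$)
$W{\left(o,I \right)} = -24 + \frac{6 \left(14 + o\right)}{I + o}$ ($W{\left(o,I \right)} = -24 + 6 \frac{o + 14}{I + o} = -24 + 6 \frac{14 + o}{I + o} = -24 + \frac{6 \left(14 + o\right)}{I + o}$)
$s{\left(t \right)} = 14 + 2 t^{2}$ ($s{\left(t \right)} = \left(t^{2} + t t\right) + 14 = \left(t^{2} + t^{2}\right) + 14 = 2 t^{2} + 14 = 14 + 2 t^{2}$)
$w{\left(11 \right)} s{\left(W{\left(Q,f \right)} \right)} = \left(-2 + 11\right) \left(14 + 2 \left(\frac{6 \left(14 - 36 - 1\right)}{9 + \frac{1}{3}}\right)^{2}\right) = 9 \left(14 + 2 \left(\frac{6 \left(14 - 36 - 1\right)}{\frac{28}{3}}\right)^{2}\right) = 9 \left(14 + 2 \left(6 \cdot \frac{3}{28} \left(-23\right)\right)^{2}\right) = 9 \left(14 + 2 \left(- \frac{207}{14}\right)^{2}\right) = 9 \left(14 + 2 \cdot \frac{42849}{196}\right) = 9 \left(14 + \frac{42849}{98}\right) = 9 \cdot \frac{44221}{98} = \frac{397989}{98}$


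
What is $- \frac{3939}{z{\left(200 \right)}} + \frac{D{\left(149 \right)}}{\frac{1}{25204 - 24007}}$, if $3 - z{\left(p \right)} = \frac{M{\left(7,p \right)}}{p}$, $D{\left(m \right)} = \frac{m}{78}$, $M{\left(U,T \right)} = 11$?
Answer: $\frac{14533839}{15314} \approx 949.06$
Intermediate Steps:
$D{\left(m \right)} = \frac{m}{78}$ ($D{\left(m \right)} = m \frac{1}{78} = \frac{m}{78}$)
$z{\left(p \right)} = 3 - \frac{11}{p}$
$- \frac{3939}{z{\left(200 \right)}} + \frac{D{\left(149 \right)}}{\frac{1}{25204 - 24007}} = - \frac{3939}{3 - \frac{11}{200}} + \frac{\frac{1}{78} \cdot 149}{\frac{1}{25204 - 24007}} = - \frac{3939}{3 - \frac{11}{200}} + \frac{149}{78 \cdot \frac{1}{1197}} = - \frac{3939}{3 - \frac{11}{200}} + \frac{149 \frac{1}{\frac{1}{1197}}}{78} = - \frac{3939}{\frac{589}{200}} + \frac{149}{78} \cdot 1197 = \left(-3939\right) \frac{200}{589} + \frac{59451}{26} = - \frac{787800}{589} + \frac{59451}{26} = \frac{14533839}{15314}$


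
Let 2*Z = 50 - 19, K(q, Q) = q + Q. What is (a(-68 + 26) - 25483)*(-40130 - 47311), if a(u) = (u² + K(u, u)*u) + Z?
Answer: 3528331791/2 ≈ 1.7642e+9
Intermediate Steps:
K(q, Q) = Q + q
Z = 31/2 (Z = (50 - 19)/2 = (½)*31 = 31/2 ≈ 15.500)
a(u) = 31/2 + 3*u² (a(u) = (u² + (u + u)*u) + 31/2 = (u² + (2*u)*u) + 31/2 = (u² + 2*u²) + 31/2 = 3*u² + 31/2 = 31/2 + 3*u²)
(a(-68 + 26) - 25483)*(-40130 - 47311) = ((31/2 + 3*(-68 + 26)²) - 25483)*(-40130 - 47311) = ((31/2 + 3*(-42)²) - 25483)*(-87441) = ((31/2 + 3*1764) - 25483)*(-87441) = ((31/2 + 5292) - 25483)*(-87441) = (10615/2 - 25483)*(-87441) = -40351/2*(-87441) = 3528331791/2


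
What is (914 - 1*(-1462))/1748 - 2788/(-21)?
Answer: 1230830/9177 ≈ 134.12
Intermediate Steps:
(914 - 1*(-1462))/1748 - 2788/(-21) = (914 + 1462)*(1/1748) - 2788*(-1/21) = 2376*(1/1748) + 2788/21 = 594/437 + 2788/21 = 1230830/9177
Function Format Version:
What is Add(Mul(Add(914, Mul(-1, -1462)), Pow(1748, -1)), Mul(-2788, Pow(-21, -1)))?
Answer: Rational(1230830, 9177) ≈ 134.12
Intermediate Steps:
Add(Mul(Add(914, Mul(-1, -1462)), Pow(1748, -1)), Mul(-2788, Pow(-21, -1))) = Add(Mul(Add(914, 1462), Rational(1, 1748)), Mul(-2788, Rational(-1, 21))) = Add(Mul(2376, Rational(1, 1748)), Rational(2788, 21)) = Add(Rational(594, 437), Rational(2788, 21)) = Rational(1230830, 9177)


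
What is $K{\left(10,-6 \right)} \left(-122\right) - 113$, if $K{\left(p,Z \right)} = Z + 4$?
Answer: $131$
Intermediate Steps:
$K{\left(p,Z \right)} = 4 + Z$
$K{\left(10,-6 \right)} \left(-122\right) - 113 = \left(4 - 6\right) \left(-122\right) - 113 = \left(-2\right) \left(-122\right) - 113 = 244 - 113 = 131$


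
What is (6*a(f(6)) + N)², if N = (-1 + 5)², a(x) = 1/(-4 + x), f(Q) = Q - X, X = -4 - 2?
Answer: 4489/16 ≈ 280.56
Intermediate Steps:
X = -6
f(Q) = 6 + Q (f(Q) = Q - 1*(-6) = Q + 6 = 6 + Q)
N = 16 (N = 4² = 16)
(6*a(f(6)) + N)² = (6/(-4 + (6 + 6)) + 16)² = (6/(-4 + 12) + 16)² = (6/8 + 16)² = (6*(⅛) + 16)² = (¾ + 16)² = (67/4)² = 4489/16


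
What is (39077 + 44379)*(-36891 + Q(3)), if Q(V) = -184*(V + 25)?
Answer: -3508740608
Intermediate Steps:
Q(V) = -4600 - 184*V (Q(V) = -184*(25 + V) = -4600 - 184*V)
(39077 + 44379)*(-36891 + Q(3)) = (39077 + 44379)*(-36891 + (-4600 - 184*3)) = 83456*(-36891 + (-4600 - 552)) = 83456*(-36891 - 5152) = 83456*(-42043) = -3508740608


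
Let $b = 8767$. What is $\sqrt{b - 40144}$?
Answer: $i \sqrt{31377} \approx 177.14 i$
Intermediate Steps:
$\sqrt{b - 40144} = \sqrt{8767 - 40144} = \sqrt{-31377} = i \sqrt{31377}$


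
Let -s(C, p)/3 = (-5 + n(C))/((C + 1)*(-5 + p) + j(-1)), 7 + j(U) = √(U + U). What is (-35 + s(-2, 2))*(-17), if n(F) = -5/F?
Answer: 1870/3 + 85*I*√2/12 ≈ 623.33 + 10.017*I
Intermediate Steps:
j(U) = -7 + √2*√U (j(U) = -7 + √(U + U) = -7 + √(2*U) = -7 + √2*√U)
s(C, p) = -3*(-5 - 5/C)/(-7 + I*√2 + (1 + C)*(-5 + p)) (s(C, p) = -3*(-5 - 5/C)/((C + 1)*(-5 + p) + (-7 + √2*√(-1))) = -3*(-5 - 5/C)/((1 + C)*(-5 + p) + (-7 + √2*I)) = -3*(-5 - 5/C)/((1 + C)*(-5 + p) + (-7 + I*√2)) = -3*(-5 - 5/C)/(-7 + I*√2 + (1 + C)*(-5 + p)))
(-35 + s(-2, 2))*(-17) = (-35 + 15*(1 - 2)/(-2*(-12 + 2 - 5*(-2) + I*√2 - 2*2)))*(-17) = (-35 + 15*(-½)*(-1)/(-12 + 2 + 10 + I*√2 - 4))*(-17) = (-35 + 15*(-½)*(-1)/(-4 + I*√2))*(-17) = (-35 + 15/(2*(-4 + I*√2)))*(-17) = 595 - 255/(2*(-4 + I*√2))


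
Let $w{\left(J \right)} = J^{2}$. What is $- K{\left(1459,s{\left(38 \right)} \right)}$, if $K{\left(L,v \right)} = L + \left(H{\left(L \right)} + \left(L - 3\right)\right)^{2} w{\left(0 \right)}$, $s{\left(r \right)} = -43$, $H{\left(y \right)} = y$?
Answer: $-1459$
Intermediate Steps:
$K{\left(L,v \right)} = L$ ($K{\left(L,v \right)} = L + \left(L + \left(L - 3\right)\right)^{2} \cdot 0^{2} = L + \left(L + \left(-3 + L\right)\right)^{2} \cdot 0 = L + \left(-3 + 2 L\right)^{2} \cdot 0 = L + 0 = L$)
$- K{\left(1459,s{\left(38 \right)} \right)} = \left(-1\right) 1459 = -1459$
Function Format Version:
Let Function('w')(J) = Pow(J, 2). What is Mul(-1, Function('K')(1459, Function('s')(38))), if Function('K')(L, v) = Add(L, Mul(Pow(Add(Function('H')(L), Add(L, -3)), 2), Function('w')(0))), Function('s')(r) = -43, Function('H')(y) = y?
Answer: -1459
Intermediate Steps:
Function('K')(L, v) = L (Function('K')(L, v) = Add(L, Mul(Pow(Add(L, Add(L, -3)), 2), Pow(0, 2))) = Add(L, Mul(Pow(Add(L, Add(-3, L)), 2), 0)) = Add(L, Mul(Pow(Add(-3, Mul(2, L)), 2), 0)) = Add(L, 0) = L)
Mul(-1, Function('K')(1459, Function('s')(38))) = Mul(-1, 1459) = -1459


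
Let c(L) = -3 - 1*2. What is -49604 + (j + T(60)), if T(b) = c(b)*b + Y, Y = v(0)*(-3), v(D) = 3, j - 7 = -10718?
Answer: -60624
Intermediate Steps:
j = -10711 (j = 7 - 10718 = -10711)
c(L) = -5 (c(L) = -3 - 2 = -5)
Y = -9 (Y = 3*(-3) = -9)
T(b) = -9 - 5*b (T(b) = -5*b - 9 = -9 - 5*b)
-49604 + (j + T(60)) = -49604 + (-10711 + (-9 - 5*60)) = -49604 + (-10711 + (-9 - 300)) = -49604 + (-10711 - 309) = -49604 - 11020 = -60624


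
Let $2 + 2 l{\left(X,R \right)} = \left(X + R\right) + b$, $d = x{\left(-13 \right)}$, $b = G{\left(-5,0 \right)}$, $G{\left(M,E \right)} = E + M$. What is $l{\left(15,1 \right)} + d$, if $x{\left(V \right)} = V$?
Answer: $- \frac{17}{2} \approx -8.5$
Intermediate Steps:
$b = -5$ ($b = 0 - 5 = -5$)
$d = -13$
$l{\left(X,R \right)} = - \frac{7}{2} + \frac{R}{2} + \frac{X}{2}$ ($l{\left(X,R \right)} = -1 + \frac{\left(X + R\right) - 5}{2} = -1 + \frac{\left(R + X\right) - 5}{2} = -1 + \frac{-5 + R + X}{2} = -1 + \left(- \frac{5}{2} + \frac{R}{2} + \frac{X}{2}\right) = - \frac{7}{2} + \frac{R}{2} + \frac{X}{2}$)
$l{\left(15,1 \right)} + d = \left(- \frac{7}{2} + \frac{1}{2} \cdot 1 + \frac{1}{2} \cdot 15\right) - 13 = \left(- \frac{7}{2} + \frac{1}{2} + \frac{15}{2}\right) - 13 = \frac{9}{2} - 13 = - \frac{17}{2}$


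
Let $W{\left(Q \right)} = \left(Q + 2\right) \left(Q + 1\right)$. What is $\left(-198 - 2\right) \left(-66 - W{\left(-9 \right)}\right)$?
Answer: $24400$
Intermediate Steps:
$W{\left(Q \right)} = \left(1 + Q\right) \left(2 + Q\right)$ ($W{\left(Q \right)} = \left(2 + Q\right) \left(1 + Q\right) = \left(1 + Q\right) \left(2 + Q\right)$)
$\left(-198 - 2\right) \left(-66 - W{\left(-9 \right)}\right) = \left(-198 - 2\right) \left(-66 - \left(2 + \left(-9\right)^{2} + 3 \left(-9\right)\right)\right) = \left(-198 - 2\right) \left(-66 - \left(2 + 81 - 27\right)\right) = - 200 \left(-66 - 56\right) = \left(-200\right) \left(-122\right) = 24400$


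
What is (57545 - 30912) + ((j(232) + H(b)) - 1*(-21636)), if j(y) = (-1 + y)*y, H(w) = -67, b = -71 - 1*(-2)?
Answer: 101794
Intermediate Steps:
b = -69 (b = -71 + 2 = -69)
j(y) = y*(-1 + y)
(57545 - 30912) + ((j(232) + H(b)) - 1*(-21636)) = (57545 - 30912) + ((232*(-1 + 232) - 67) - 1*(-21636)) = 26633 + ((232*231 - 67) + 21636) = 26633 + ((53592 - 67) + 21636) = 26633 + (53525 + 21636) = 26633 + 75161 = 101794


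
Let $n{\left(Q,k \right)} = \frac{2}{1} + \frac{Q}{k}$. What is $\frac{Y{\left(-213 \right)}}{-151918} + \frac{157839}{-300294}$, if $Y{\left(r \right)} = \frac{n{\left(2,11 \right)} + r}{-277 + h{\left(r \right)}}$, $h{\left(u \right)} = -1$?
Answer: $- \frac{12221201654917}{23251025896956} \approx -0.52562$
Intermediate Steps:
$n{\left(Q,k \right)} = 2 + \frac{Q}{k}$ ($n{\left(Q,k \right)} = 2 \cdot 1 + \frac{Q}{k} = 2 + \frac{Q}{k}$)
$Y{\left(r \right)} = - \frac{12}{1529} - \frac{r}{278}$ ($Y{\left(r \right)} = \frac{\left(2 + \frac{2}{11}\right) + r}{-277 - 1} = \frac{\left(2 + 2 \cdot \frac{1}{11}\right) + r}{-278} = \left(\left(2 + \frac{2}{11}\right) + r\right) \left(- \frac{1}{278}\right) = \left(\frac{24}{11} + r\right) \left(- \frac{1}{278}\right) = - \frac{12}{1529} - \frac{r}{278}$)
$\frac{Y{\left(-213 \right)}}{-151918} + \frac{157839}{-300294} = \frac{- \frac{12}{1529} - - \frac{213}{278}}{-151918} + \frac{157839}{-300294} = \left(- \frac{12}{1529} + \frac{213}{278}\right) \left(- \frac{1}{151918}\right) + 157839 \left(- \frac{1}{300294}\right) = \frac{2319}{3058} \left(- \frac{1}{151918}\right) - \frac{52613}{100098} = - \frac{2319}{464565244} - \frac{52613}{100098} = - \frac{12221201654917}{23251025896956}$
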